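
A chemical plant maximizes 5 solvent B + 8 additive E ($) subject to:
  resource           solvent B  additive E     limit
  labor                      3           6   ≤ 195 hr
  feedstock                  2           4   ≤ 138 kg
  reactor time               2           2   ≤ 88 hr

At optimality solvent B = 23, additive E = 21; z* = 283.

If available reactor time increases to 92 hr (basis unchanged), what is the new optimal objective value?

287

At the optimum: labor uses 195 of 195 (binding); feedstock uses 130 of 138 (slack = 8); reactor time uses 88 of 88 (binding).
Slack constraints have shadow price 0 (complementary slackness).
The binding rows give the dual system: 3·y_labor + 2·y_reactor time = 5 and 6·y_labor + 2·y_reactor time = 8.
This yields shadow prices y_labor = 1, y_reactor time = 1.
Δz = y_reactor time·Δb = 1 × (4) = 4, so new z* = 283 + 4 = 287.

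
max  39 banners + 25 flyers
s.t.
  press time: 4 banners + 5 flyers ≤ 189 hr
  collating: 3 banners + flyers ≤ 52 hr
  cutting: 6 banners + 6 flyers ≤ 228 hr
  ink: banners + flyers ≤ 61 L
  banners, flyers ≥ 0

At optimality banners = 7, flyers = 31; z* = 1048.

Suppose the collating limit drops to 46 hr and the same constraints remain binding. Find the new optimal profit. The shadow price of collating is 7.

1006

Δb = -6, so new z* = 1048 + (7)·(-6) = 1048 − 42 = 1006.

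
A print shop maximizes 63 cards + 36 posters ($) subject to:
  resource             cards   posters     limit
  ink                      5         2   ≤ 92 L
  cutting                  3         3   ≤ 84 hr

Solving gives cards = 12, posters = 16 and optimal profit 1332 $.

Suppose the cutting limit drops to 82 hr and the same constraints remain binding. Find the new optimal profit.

Both ink and cutting are binding at x*.
The binding rows give the dual system: 5·y_ink + 3·y_cutting = 63 and 2·y_ink + 3·y_cutting = 36.
→ y_ink = 9 and y_cutting = 6.
Δz = y_cutting·Δb = 6 × (-2) = -12, so new z* = 1332 − 12 = 1320.

1320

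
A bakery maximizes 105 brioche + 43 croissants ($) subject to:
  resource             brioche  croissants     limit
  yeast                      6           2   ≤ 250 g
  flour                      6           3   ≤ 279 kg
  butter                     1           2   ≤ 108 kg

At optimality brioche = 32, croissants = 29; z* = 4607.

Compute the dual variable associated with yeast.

9.5

Binding: yeast and flour. Non-binding: butter (18 unused).
Slack constraints have shadow price 0 (complementary slackness).
The binding rows give the dual system: 6·y_yeast + 6·y_flour = 105 and 2·y_yeast + 3·y_flour = 43.
→ y_yeast = 9.5 and y_flour = 8.
Shadow price of yeast = 9.5.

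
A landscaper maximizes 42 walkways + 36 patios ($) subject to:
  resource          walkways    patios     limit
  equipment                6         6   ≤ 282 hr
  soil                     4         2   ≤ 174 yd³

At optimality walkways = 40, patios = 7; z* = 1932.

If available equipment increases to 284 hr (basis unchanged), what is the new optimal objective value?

Check each constraint at x*: equipment 282/282 (tight); soil 174/174 (tight).
Dual feasibility on the basic columns requires 6·y_equipment + 4·y_soil = 42, 6·y_equipment + 2·y_soil = 36.
→ y_equipment = 5 and y_soil = 3.
Δz = y_equipment·Δb = 5 × (2) = 10, so new z* = 1932 + 10 = 1942.

1942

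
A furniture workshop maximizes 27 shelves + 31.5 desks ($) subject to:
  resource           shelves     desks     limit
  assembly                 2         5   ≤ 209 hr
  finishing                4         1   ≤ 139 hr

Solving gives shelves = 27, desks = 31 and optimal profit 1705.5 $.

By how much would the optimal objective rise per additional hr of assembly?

5.5

Both assembly and finishing are binding at x*.
The binding rows give the dual system: 2·y_assembly + 4·y_finishing = 27 and 5·y_assembly + 1·y_finishing = 31.5.
This yields shadow prices y_assembly = 5.5, y_finishing = 4.
Shadow price of assembly = 5.5.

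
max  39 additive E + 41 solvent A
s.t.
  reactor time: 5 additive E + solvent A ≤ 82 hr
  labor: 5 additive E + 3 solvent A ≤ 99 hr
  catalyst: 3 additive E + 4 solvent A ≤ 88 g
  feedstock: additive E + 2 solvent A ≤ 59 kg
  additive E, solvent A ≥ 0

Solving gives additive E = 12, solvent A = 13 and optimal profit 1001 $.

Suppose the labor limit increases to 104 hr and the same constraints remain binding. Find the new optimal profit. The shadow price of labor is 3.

Δb = 5, so new z* = 1001 + (3)·(5) = 1001 + 15 = 1016.

1016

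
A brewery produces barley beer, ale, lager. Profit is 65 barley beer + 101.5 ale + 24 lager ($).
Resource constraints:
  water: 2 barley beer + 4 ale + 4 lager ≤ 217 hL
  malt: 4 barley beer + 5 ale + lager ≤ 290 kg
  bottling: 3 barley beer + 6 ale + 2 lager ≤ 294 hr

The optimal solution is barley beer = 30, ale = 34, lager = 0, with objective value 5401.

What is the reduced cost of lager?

-3.5

Binding: malt and bottling. Non-binding: water (21 unused).
Since water is not tight, its dual is 0.
Dual feasibility on the basic columns requires 4·y_malt + 3·y_bottling = 65, 5·y_malt + 6·y_bottling = 101.5.
Solving: y_malt = 9.5, y_bottling = 9.
Reduced cost of lager: c₃ − yᵀa₃ = 24 − (9.5·1 + 9·2) = 24 − 27.5 = -3.5.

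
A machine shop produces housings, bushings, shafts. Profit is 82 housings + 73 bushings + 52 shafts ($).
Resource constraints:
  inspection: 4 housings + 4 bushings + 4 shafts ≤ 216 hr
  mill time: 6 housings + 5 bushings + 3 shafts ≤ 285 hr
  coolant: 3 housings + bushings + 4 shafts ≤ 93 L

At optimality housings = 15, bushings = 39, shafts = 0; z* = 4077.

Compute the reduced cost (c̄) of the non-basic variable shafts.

-3

Binding: inspection and mill time. Non-binding: coolant (9 unused).
By complementary slackness, y = 0 for the non-binding constraint.
From A_Bᵀ y = c: 4·y_inspection + 6·y_mill time = 82; 4·y_inspection + 5·y_mill time = 73.
→ y_inspection = 7 and y_mill time = 9.
Reduced cost of shafts: c₃ − yᵀa₃ = 52 − (7·4 + 9·3) = 52 − 55 = -3.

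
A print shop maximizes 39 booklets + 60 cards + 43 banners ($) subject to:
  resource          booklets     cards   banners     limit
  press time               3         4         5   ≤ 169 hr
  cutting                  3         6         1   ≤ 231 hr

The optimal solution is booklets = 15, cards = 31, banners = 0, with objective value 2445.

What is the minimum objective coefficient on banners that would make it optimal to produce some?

Both press time and cutting are binding at x*.
Dual feasibility on the basic columns requires 3·y_press time + 3·y_cutting = 39, 4·y_press time + 6·y_cutting = 60.
Solving: y_press time = 9, y_cutting = 4.
banners enters the basis when its profit ≥ yᵀa₃ = 9·5 + 4·1 = 49.

49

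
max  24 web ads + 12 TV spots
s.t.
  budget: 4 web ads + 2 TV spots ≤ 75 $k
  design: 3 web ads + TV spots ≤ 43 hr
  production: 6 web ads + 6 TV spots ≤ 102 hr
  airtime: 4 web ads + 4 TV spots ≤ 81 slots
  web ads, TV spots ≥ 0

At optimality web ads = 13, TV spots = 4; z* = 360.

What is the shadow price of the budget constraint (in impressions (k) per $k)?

At the optimum: budget uses 60 of 75 (slack = 15); design uses 43 of 43 (binding); production uses 102 of 102 (binding); airtime uses 68 of 81 (slack = 13).
Slack constraints have shadow price 0 (complementary slackness).
Dual feasibility on the basic columns requires 3·y_design + 6·y_production = 24, 1·y_design + 6·y_production = 12.
This yields shadow prices y_design = 6, y_production = 1.
Shadow price of budget = 0.

0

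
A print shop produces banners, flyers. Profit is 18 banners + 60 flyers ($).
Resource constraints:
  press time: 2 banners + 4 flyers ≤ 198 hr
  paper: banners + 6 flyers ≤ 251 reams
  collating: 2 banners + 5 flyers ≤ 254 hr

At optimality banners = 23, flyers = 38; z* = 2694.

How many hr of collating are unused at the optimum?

18

collating used = 2·23 + 5·38 = 236; slack = 254 − 236 = 18.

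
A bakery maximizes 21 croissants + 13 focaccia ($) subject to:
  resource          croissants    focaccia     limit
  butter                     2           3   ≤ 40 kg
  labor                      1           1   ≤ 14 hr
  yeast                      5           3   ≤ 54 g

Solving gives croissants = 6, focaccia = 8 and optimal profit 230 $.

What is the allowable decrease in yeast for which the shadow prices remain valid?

8

Binding constraints: labor, yeast. The basis is B = [[1,1],[5,3]] with det -2.
Per unit decrease in yeast, x* moves by d = (-0.5, 0.5).
The basis stays optimal until butter becomes binding; allowable decrease = 8 g.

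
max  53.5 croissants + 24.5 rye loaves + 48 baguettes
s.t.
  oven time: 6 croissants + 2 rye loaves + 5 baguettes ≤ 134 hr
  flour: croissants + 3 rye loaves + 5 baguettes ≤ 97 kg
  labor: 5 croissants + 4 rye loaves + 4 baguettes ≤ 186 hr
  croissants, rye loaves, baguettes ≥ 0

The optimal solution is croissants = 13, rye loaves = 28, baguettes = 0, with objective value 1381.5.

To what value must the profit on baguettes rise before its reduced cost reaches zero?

55

Check each constraint at x*: oven time 134/134 (tight); flour 97/97 (tight); labor 177/186 (slack 9).
Since labor is not tight, its dual is 0.
The binding rows give the dual system: 6·y_oven time + 1·y_flour = 53.5 and 2·y_oven time + 3·y_flour = 24.5.
This yields shadow prices y_oven time = 8.5, y_flour = 2.5.
baguettes enters the basis when its profit ≥ yᵀa₃ = 8.5·5 + 2.5·5 = 55.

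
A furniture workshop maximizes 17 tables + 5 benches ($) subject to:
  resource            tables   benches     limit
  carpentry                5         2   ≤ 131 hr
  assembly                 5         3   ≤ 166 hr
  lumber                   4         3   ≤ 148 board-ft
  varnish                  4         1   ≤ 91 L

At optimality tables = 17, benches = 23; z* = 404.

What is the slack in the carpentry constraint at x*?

0

carpentry used = 5·17 + 2·23 = 131; slack = 131 − 131 = 0.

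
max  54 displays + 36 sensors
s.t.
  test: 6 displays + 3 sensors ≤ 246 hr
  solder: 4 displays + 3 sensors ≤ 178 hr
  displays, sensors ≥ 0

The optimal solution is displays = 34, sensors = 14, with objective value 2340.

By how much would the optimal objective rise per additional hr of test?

At the optimum: test uses 246 of 246 (binding); solder uses 178 of 178 (binding).
Dual feasibility on the basic columns requires 6·y_test + 4·y_solder = 54, 3·y_test + 3·y_solder = 36.
Solving: y_test = 3, y_solder = 9.
Shadow price of test = 3.

3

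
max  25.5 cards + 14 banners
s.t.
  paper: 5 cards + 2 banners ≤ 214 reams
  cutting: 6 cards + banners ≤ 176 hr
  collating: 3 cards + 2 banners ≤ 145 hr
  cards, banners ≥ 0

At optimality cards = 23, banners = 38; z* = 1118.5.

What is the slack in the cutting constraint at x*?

cutting used = 6·23 + 1·38 = 176; slack = 176 − 176 = 0.

0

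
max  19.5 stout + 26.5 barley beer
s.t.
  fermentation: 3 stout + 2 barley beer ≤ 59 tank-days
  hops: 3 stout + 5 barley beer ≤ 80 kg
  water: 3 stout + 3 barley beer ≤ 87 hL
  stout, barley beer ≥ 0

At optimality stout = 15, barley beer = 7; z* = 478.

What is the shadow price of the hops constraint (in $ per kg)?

4.5

Binding: fermentation and hops. Non-binding: water (21 unused).
By complementary slackness, y = 0 for the non-binding constraint.
From A_Bᵀ y = c: 3·y_fermentation + 3·y_hops = 19.5; 2·y_fermentation + 5·y_hops = 26.5.
→ y_fermentation = 2 and y_hops = 4.5.
Shadow price of hops = 4.5.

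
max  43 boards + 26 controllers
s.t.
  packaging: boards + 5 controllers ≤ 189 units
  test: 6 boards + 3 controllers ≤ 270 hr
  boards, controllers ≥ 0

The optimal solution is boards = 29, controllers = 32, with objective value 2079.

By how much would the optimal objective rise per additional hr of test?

7

At the optimum: packaging uses 189 of 189 (binding); test uses 270 of 270 (binding).
Dual feasibility on the basic columns requires 1·y_packaging + 6·y_test = 43, 5·y_packaging + 3·y_test = 26.
→ y_packaging = 1 and y_test = 7.
Shadow price of test = 7.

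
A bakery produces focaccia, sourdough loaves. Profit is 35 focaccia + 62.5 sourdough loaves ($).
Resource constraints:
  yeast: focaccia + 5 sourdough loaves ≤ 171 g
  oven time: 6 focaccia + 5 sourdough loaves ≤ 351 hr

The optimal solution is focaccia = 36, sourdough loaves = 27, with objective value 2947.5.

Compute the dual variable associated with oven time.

Check each constraint at x*: yeast 171/171 (tight); oven time 351/351 (tight).
Dual feasibility on the basic columns requires 1·y_yeast + 6·y_oven time = 35, 5·y_yeast + 5·y_oven time = 62.5.
→ y_yeast = 8 and y_oven time = 4.5.
Shadow price of oven time = 4.5.

4.5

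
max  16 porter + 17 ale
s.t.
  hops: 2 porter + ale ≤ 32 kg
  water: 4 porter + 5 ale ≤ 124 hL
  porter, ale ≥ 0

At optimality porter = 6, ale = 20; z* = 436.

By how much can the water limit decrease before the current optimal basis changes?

Binding constraints: hops, water. The basis is B = [[2,1],[4,5]] with det 6.
Per unit decrease in water, x* moves by d = (0.1667, -0.3333).
The basis stays optimal until ale reaches 0; allowable decrease = 60 hL.

60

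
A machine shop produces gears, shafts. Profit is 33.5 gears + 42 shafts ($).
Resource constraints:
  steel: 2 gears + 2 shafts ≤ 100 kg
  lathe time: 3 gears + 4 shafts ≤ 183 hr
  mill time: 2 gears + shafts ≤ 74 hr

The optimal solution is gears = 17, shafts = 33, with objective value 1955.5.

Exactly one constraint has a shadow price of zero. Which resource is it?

mill time

steel: 100/100 (binding)
lathe time: 183/183 (binding)
mill time: 67/74 (slack 7)
By complementary slackness, a constraint with positive slack has shadow price 0 → mill time.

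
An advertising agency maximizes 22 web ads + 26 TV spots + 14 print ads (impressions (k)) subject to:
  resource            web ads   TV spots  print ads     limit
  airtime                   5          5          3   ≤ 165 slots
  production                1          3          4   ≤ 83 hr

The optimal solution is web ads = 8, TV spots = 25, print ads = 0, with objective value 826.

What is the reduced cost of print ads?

Both airtime and production are binding at x*.
Dual feasibility on the basic columns requires 5·y_airtime + 1·y_production = 22, 5·y_airtime + 3·y_production = 26.
This yields shadow prices y_airtime = 4, y_production = 2.
Reduced cost of print ads: c₃ − yᵀa₃ = 14 − (4·3 + 2·4) = 14 − 20 = -6.

-6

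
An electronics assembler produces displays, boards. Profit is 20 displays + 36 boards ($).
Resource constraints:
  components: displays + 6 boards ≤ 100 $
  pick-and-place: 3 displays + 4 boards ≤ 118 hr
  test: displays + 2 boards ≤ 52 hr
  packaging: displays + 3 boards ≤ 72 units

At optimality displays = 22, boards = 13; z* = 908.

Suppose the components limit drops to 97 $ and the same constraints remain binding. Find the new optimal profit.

902

Binding: components and pick-and-place. Non-binding: test (4 unused), packaging (11 unused).
Slack constraints have shadow price 0 (complementary slackness).
From A_Bᵀ y = c: 1·y_components + 3·y_pick-and-place = 20; 6·y_components + 4·y_pick-and-place = 36.
→ y_components = 2 and y_pick-and-place = 6.
Δz = y_components·Δb = 2 × (-3) = -6, so new z* = 908 − 6 = 902.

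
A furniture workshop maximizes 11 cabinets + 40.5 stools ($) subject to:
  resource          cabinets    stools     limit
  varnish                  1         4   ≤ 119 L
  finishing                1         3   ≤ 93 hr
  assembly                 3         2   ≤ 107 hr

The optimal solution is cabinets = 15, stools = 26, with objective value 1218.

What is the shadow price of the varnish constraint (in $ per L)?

7.5

Check each constraint at x*: varnish 119/119 (tight); finishing 93/93 (tight); assembly 97/107 (slack 10).
By complementary slackness, y = 0 for the non-binding constraint.
From A_Bᵀ y = c: 1·y_varnish + 1·y_finishing = 11; 4·y_varnish + 3·y_finishing = 40.5.
→ y_varnish = 7.5 and y_finishing = 3.5.
Shadow price of varnish = 7.5.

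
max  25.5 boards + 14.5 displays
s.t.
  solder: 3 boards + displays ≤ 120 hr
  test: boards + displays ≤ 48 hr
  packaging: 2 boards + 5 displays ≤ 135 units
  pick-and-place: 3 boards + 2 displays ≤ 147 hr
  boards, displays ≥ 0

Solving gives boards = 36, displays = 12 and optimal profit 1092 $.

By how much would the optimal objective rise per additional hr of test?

Check each constraint at x*: solder 120/120 (tight); test 48/48 (tight); packaging 132/135 (slack 3); pick-and-place 132/147 (slack 15).
Since packaging, pick-and-place are not tight, their duals are 0.
The binding rows give the dual system: 3·y_solder + 1·y_test = 25.5 and 1·y_solder + 1·y_test = 14.5.
This yields shadow prices y_solder = 5.5, y_test = 9.
Shadow price of test = 9.

9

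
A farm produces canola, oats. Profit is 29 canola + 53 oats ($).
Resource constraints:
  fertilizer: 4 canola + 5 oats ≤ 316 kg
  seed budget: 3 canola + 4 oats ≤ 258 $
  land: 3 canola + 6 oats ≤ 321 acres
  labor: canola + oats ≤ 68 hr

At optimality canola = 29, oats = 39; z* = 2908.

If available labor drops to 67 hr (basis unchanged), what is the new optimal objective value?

Binding: land and labor. Non-binding: fertilizer (5 unused), seed budget (15 unused).
By complementary slackness, y = 0 for the non-binding constraints.
The binding rows give the dual system: 3·y_land + 1·y_labor = 29 and 6·y_land + 1·y_labor = 53.
→ y_land = 8 and y_labor = 5.
Δz = y_labor·Δb = 5 × (-1) = -5, so new z* = 2908 − 5 = 2903.

2903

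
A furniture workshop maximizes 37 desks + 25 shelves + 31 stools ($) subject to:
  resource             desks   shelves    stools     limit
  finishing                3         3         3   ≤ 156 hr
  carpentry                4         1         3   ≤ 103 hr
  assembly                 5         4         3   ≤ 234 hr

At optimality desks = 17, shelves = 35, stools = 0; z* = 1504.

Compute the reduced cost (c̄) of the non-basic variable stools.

-2

Check each constraint at x*: finishing 156/156 (tight); carpentry 103/103 (tight); assembly 225/234 (slack 9).
By complementary slackness, y = 0 for the non-binding constraint.
The binding rows give the dual system: 3·y_finishing + 4·y_carpentry = 37 and 3·y_finishing + 1·y_carpentry = 25.
→ y_finishing = 7 and y_carpentry = 4.
Reduced cost of stools: c₃ − yᵀa₃ = 31 − (7·3 + 4·3) = 31 − 33 = -2.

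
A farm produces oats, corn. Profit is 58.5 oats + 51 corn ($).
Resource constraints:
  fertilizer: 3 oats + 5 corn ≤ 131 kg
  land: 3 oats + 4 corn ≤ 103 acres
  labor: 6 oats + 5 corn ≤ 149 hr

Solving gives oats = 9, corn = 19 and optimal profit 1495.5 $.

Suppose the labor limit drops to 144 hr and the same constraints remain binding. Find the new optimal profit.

At the optimum: fertilizer uses 122 of 131 (slack = 9); land uses 103 of 103 (binding); labor uses 149 of 149 (binding).
Slack constraints have shadow price 0 (complementary slackness).
Dual feasibility on the basic columns requires 3·y_land + 6·y_labor = 58.5, 4·y_land + 5·y_labor = 51.
This yields shadow prices y_land = 1.5, y_labor = 9.
Δz = y_labor·Δb = 9 × (-5) = -45, so new z* = 1495.5 − 45 = 1450.5.

1450.5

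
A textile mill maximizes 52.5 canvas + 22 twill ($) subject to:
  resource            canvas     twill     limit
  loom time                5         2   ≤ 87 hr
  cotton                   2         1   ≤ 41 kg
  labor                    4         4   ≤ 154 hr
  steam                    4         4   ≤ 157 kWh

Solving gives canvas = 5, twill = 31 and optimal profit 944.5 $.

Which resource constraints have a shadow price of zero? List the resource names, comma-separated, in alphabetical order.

loom time: 87/87 (binding)
cotton: 41/41 (binding)
labor: 144/154 (slack 10)
steam: 144/157 (slack 13)
By complementary slackness, a constraint with positive slack has shadow price 0 → labor, steam.

labor, steam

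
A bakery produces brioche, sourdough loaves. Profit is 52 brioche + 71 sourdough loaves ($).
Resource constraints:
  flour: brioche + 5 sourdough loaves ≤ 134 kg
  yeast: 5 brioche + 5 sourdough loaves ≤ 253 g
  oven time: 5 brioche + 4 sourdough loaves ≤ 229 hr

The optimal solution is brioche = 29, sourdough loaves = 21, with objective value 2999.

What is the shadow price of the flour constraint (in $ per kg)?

At the optimum: flour uses 134 of 134 (binding); yeast uses 250 of 253 (slack = 3); oven time uses 229 of 229 (binding).
Slack constraints have shadow price 0 (complementary slackness).
Dual feasibility on the basic columns requires 1·y_flour + 5·y_oven time = 52, 5·y_flour + 4·y_oven time = 71.
→ y_flour = 7 and y_oven time = 9.
Shadow price of flour = 7.

7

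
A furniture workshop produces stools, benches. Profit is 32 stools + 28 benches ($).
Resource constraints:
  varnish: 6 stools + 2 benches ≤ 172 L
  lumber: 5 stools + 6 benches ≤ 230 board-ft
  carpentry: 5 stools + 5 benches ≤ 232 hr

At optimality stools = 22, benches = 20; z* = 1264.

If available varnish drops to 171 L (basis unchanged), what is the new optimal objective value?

1262

At the optimum: varnish uses 172 of 172 (binding); lumber uses 230 of 230 (binding); carpentry uses 210 of 232 (slack = 22).
Slack constraints have shadow price 0 (complementary slackness).
The binding rows give the dual system: 6·y_varnish + 5·y_lumber = 32 and 2·y_varnish + 6·y_lumber = 28.
Solving: y_varnish = 2, y_lumber = 4.
Δz = y_varnish·Δb = 2 × (-1) = -2, so new z* = 1264 − 2 = 1262.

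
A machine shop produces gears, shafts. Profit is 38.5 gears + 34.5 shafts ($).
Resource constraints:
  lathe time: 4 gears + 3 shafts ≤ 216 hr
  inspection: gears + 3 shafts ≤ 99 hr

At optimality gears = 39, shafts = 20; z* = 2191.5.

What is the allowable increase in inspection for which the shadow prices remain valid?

Binding constraints: lathe time, inspection. The basis is B = [[4,3],[1,3]] with det 9.
Per unit increase in inspection, x* moves by d = (-0.3333, 0.4444).
The basis stays optimal until gears reaches 0; allowable increase = 117 hr.

117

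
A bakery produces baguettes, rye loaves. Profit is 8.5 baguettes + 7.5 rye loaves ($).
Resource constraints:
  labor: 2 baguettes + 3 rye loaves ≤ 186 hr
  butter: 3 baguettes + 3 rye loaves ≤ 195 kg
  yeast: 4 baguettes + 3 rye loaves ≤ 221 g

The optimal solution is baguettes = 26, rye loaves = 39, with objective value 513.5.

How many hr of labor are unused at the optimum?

labor used = 2·26 + 3·39 = 169; slack = 186 − 169 = 17.

17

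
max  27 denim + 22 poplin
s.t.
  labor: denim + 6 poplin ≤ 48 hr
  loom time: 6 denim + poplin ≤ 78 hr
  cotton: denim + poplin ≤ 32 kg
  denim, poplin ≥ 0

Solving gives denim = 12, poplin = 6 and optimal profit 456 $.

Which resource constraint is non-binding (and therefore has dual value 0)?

cotton

labor: 48/48 (binding)
loom time: 78/78 (binding)
cotton: 18/32 (slack 14)
By complementary slackness, a constraint with positive slack has shadow price 0 → cotton.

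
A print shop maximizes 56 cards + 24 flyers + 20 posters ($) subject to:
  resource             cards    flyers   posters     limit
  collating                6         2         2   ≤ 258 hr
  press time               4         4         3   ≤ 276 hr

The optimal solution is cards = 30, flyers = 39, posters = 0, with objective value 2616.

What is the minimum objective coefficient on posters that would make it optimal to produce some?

22

Both collating and press time are binding at x*.
Dual feasibility on the basic columns requires 6·y_collating + 4·y_press time = 56, 2·y_collating + 4·y_press time = 24.
Solving: y_collating = 8, y_press time = 2.
posters enters the basis when its profit ≥ yᵀa₃ = 8·2 + 2·3 = 22.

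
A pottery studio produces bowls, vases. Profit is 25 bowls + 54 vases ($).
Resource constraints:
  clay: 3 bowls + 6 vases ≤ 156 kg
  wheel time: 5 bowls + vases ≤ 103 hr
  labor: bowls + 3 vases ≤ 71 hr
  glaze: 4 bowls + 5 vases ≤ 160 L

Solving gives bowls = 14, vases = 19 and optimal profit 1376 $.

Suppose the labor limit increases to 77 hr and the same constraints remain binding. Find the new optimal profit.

Binding: clay and labor. Non-binding: wheel time (14 unused), glaze (9 unused).
Slack constraints have shadow price 0 (complementary slackness).
The binding rows give the dual system: 3·y_clay + 1·y_labor = 25 and 6·y_clay + 3·y_labor = 54.
→ y_clay = 7 and y_labor = 4.
Δz = y_labor·Δb = 4 × (6) = 24, so new z* = 1376 + 24 = 1400.

1400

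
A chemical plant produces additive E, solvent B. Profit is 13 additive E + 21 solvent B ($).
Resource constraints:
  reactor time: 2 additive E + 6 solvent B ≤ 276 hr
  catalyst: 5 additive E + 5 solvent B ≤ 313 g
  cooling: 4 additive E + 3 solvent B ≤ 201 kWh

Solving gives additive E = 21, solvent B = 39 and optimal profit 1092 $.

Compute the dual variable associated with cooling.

At the optimum: reactor time uses 276 of 276 (binding); catalyst uses 300 of 313 (slack = 13); cooling uses 201 of 201 (binding).
Since catalyst is not tight, its dual is 0.
From A_Bᵀ y = c: 2·y_reactor time + 4·y_cooling = 13; 6·y_reactor time + 3·y_cooling = 21.
Solving: y_reactor time = 2.5, y_cooling = 2.
Shadow price of cooling = 2.

2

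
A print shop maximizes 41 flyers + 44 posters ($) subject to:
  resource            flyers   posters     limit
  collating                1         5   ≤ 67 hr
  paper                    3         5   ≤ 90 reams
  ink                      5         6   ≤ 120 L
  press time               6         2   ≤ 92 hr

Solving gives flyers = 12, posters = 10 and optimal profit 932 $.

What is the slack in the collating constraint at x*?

5

collating used = 1·12 + 5·10 = 62; slack = 67 − 62 = 5.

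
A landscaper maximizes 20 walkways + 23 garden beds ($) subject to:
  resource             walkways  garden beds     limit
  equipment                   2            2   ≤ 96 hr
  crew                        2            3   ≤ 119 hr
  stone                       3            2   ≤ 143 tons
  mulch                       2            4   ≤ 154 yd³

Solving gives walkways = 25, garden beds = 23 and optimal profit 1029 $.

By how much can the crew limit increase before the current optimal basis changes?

Binding constraints: equipment, crew. The basis is B = [[2,2],[2,3]] with det 2.
Per unit increase in crew, x* moves by d = (-1, 1).
The basis stays optimal until mulch becomes binding; allowable increase = 6 hr.

6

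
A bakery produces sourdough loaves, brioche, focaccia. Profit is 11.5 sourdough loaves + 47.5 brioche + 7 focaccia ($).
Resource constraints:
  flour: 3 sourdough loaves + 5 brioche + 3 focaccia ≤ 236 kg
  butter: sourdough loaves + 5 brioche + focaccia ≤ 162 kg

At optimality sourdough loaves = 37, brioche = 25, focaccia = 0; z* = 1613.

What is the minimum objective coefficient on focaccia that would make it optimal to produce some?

Both flour and butter are binding at x*.
From A_Bᵀ y = c: 3·y_flour + 1·y_butter = 11.5; 5·y_flour + 5·y_butter = 47.5.
Solving: y_flour = 1, y_butter = 8.5.
focaccia enters the basis when its profit ≥ yᵀa₃ = 1·3 + 8.5·1 = 11.5.

11.5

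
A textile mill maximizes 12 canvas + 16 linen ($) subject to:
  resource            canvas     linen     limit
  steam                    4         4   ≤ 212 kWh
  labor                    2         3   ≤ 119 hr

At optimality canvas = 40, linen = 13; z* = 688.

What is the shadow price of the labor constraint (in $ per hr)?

4

At the optimum: steam uses 212 of 212 (binding); labor uses 119 of 119 (binding).
Dual feasibility on the basic columns requires 4·y_steam + 2·y_labor = 12, 4·y_steam + 3·y_labor = 16.
Solving: y_steam = 1, y_labor = 4.
Shadow price of labor = 4.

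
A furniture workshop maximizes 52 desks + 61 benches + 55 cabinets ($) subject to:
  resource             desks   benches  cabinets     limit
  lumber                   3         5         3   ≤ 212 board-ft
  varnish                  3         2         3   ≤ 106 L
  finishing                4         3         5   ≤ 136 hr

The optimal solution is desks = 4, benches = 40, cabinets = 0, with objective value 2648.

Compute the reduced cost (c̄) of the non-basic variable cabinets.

At the optimum: lumber uses 212 of 212 (binding); varnish uses 92 of 106 (slack = 14); finishing uses 136 of 136 (binding).
By complementary slackness, y = 0 for the non-binding constraint.
The binding rows give the dual system: 3·y_lumber + 4·y_finishing = 52 and 5·y_lumber + 3·y_finishing = 61.
This yields shadow prices y_lumber = 8, y_finishing = 7.
Reduced cost of cabinets: c₃ − yᵀa₃ = 55 − (8·3 + 7·5) = 55 − 59 = -4.

-4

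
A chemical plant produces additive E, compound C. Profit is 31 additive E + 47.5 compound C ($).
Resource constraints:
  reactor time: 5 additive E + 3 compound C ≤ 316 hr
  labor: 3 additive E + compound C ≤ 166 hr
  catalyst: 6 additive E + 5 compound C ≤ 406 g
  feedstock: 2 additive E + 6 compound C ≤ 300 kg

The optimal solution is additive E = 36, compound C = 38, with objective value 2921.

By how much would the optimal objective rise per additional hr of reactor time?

Check each constraint at x*: reactor time 294/316 (slack 22); labor 146/166 (slack 20); catalyst 406/406 (tight); feedstock 300/300 (tight).
Slack constraints have shadow price 0 (complementary slackness).
Dual feasibility on the basic columns requires 6·y_catalyst + 2·y_feedstock = 31, 5·y_catalyst + 6·y_feedstock = 47.5.
→ y_catalyst = 3.5 and y_feedstock = 5.
Shadow price of reactor time = 0.

0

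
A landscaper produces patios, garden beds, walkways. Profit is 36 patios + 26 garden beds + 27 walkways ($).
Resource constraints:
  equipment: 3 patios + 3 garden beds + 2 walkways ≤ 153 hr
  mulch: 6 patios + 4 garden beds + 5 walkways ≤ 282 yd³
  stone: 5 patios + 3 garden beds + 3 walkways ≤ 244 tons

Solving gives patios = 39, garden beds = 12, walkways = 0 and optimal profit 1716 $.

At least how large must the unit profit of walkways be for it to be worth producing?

29

Check each constraint at x*: equipment 153/153 (tight); mulch 282/282 (tight); stone 231/244 (slack 13).
By complementary slackness, y = 0 for the non-binding constraint.
Dual feasibility on the basic columns requires 3·y_equipment + 6·y_mulch = 36, 3·y_equipment + 4·y_mulch = 26.
→ y_equipment = 2 and y_mulch = 5.
walkways enters the basis when its profit ≥ yᵀa₃ = 2·2 + 5·5 = 29.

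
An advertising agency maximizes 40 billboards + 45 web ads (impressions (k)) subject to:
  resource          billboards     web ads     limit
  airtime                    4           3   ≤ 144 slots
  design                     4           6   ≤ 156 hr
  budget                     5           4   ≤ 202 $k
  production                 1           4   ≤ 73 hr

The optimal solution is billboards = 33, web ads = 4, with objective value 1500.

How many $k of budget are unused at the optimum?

budget used = 5·33 + 4·4 = 181; slack = 202 − 181 = 21.

21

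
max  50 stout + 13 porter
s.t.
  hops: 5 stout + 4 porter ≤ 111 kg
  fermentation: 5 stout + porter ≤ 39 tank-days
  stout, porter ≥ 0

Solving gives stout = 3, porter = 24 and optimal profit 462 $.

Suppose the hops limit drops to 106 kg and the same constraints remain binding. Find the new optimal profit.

At the optimum: hops uses 111 of 111 (binding); fermentation uses 39 of 39 (binding).
The binding rows give the dual system: 5·y_hops + 5·y_fermentation = 50 and 4·y_hops + 1·y_fermentation = 13.
This yields shadow prices y_hops = 1, y_fermentation = 9.
Δz = y_hops·Δb = 1 × (-5) = -5, so new z* = 462 − 5 = 457.

457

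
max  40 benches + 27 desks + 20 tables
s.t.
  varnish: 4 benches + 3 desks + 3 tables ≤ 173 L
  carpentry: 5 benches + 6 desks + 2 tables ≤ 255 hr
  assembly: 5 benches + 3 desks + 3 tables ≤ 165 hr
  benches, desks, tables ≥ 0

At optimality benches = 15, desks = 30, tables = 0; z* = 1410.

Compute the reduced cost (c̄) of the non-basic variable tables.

-3

Binding: carpentry and assembly. Non-binding: varnish (23 unused).
Slack constraints have shadow price 0 (complementary slackness).
The binding rows give the dual system: 5·y_carpentry + 5·y_assembly = 40 and 6·y_carpentry + 3·y_assembly = 27.
This yields shadow prices y_carpentry = 1, y_assembly = 7.
Reduced cost of tables: c₃ − yᵀa₃ = 20 − (1·2 + 7·3) = 20 − 23 = -3.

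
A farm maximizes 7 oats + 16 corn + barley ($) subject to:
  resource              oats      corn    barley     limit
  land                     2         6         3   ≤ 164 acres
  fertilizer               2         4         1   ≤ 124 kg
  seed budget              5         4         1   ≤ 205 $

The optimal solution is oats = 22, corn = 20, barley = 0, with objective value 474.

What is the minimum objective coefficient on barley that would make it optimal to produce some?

5.5

Binding: land and fertilizer. Non-binding: seed budget (15 unused).
Slack constraints have shadow price 0 (complementary slackness).
Dual feasibility on the basic columns requires 2·y_land + 2·y_fertilizer = 7, 6·y_land + 4·y_fertilizer = 16.
→ y_land = 1 and y_fertilizer = 2.5.
barley enters the basis when its profit ≥ yᵀa₃ = 1·3 + 2.5·1 = 5.5.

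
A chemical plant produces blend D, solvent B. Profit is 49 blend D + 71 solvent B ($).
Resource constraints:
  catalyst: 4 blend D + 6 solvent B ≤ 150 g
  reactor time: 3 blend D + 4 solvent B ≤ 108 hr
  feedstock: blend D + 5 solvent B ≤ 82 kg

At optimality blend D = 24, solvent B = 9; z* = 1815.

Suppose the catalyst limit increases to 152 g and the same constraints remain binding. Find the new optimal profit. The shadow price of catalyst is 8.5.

1832

Δb = 2, so new z* = 1815 + (8.5)·(2) = 1815 + 17 = 1832.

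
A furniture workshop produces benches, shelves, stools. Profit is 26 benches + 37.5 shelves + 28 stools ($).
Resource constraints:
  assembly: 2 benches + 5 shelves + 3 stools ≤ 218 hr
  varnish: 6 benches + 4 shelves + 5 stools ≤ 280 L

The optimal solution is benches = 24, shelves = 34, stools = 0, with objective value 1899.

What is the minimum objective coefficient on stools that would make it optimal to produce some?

29

Check each constraint at x*: assembly 218/218 (tight); varnish 280/280 (tight).
From A_Bᵀ y = c: 2·y_assembly + 6·y_varnish = 26; 5·y_assembly + 4·y_varnish = 37.5.
→ y_assembly = 5.5 and y_varnish = 2.5.
stools enters the basis when its profit ≥ yᵀa₃ = 5.5·3 + 2.5·5 = 29.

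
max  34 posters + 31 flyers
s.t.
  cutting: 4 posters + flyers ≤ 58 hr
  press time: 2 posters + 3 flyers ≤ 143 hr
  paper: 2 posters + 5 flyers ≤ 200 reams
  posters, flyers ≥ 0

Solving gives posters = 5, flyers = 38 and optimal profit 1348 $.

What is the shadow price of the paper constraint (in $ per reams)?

Check each constraint at x*: cutting 58/58 (tight); press time 124/143 (slack 19); paper 200/200 (tight).
By complementary slackness, y = 0 for the non-binding constraint.
Dual feasibility on the basic columns requires 4·y_cutting + 2·y_paper = 34, 1·y_cutting + 5·y_paper = 31.
Solving: y_cutting = 6, y_paper = 5.
Shadow price of paper = 5.

5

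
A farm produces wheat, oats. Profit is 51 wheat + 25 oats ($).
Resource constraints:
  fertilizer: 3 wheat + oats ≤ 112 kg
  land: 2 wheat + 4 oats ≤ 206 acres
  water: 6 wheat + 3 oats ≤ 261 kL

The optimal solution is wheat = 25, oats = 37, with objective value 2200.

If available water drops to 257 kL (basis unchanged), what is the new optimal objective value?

At the optimum: fertilizer uses 112 of 112 (binding); land uses 198 of 206 (slack = 8); water uses 261 of 261 (binding).
Slack constraints have shadow price 0 (complementary slackness).
The binding rows give the dual system: 3·y_fertilizer + 6·y_water = 51 and 1·y_fertilizer + 3·y_water = 25.
This yields shadow prices y_fertilizer = 1, y_water = 8.
Δz = y_water·Δb = 8 × (-4) = -32, so new z* = 2200 − 32 = 2168.

2168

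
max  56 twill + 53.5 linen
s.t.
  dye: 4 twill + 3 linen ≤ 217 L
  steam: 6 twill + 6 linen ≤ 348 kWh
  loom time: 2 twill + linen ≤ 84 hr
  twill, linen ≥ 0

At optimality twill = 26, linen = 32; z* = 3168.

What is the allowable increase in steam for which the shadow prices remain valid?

51

Binding constraints: steam, loom time. The basis is B = [[6,6],[2,1]] with det -6.
Per unit increase in steam, x* moves by d = (-0.1667, 0.3333).
The basis stays optimal until dye becomes binding; allowable increase = 51 kWh.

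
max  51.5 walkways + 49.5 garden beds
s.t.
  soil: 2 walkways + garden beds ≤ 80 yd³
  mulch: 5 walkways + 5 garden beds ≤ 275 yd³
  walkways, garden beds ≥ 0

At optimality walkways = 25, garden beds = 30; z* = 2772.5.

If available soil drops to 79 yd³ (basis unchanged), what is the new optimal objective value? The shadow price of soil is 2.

2770.5

Δb = -1, so new z* = 2772.5 + (2)·(-1) = 2772.5 − 2 = 2770.5.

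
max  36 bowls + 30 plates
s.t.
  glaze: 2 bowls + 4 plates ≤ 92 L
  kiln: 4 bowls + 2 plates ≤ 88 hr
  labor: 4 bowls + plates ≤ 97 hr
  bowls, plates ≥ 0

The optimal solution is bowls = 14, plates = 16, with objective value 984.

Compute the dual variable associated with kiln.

Binding: glaze and kiln. Non-binding: labor (25 unused).
Since labor is not tight, its dual is 0.
The binding rows give the dual system: 2·y_glaze + 4·y_kiln = 36 and 4·y_glaze + 2·y_kiln = 30.
Solving: y_glaze = 4, y_kiln = 7.
Shadow price of kiln = 7.

7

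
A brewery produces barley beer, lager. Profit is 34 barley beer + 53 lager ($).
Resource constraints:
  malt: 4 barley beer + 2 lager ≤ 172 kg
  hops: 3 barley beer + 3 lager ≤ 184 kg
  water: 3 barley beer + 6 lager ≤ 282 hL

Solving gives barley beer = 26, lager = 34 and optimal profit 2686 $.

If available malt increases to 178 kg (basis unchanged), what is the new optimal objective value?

Check each constraint at x*: malt 172/172 (tight); hops 180/184 (slack 4); water 282/282 (tight).
Since hops is not tight, its dual is 0.
The binding rows give the dual system: 4·y_malt + 3·y_water = 34 and 2·y_malt + 6·y_water = 53.
→ y_malt = 2.5 and y_water = 8.
Δz = y_malt·Δb = 2.5 × (6) = 15, so new z* = 2686 + 15 = 2701.

2701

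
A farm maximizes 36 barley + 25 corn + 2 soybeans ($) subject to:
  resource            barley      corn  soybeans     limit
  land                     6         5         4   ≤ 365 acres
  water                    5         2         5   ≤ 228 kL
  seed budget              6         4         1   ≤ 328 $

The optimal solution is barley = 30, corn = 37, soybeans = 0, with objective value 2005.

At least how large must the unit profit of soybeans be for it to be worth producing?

Binding: land and seed budget. Non-binding: water (4 unused).
By complementary slackness, y = 0 for the non-binding constraint.
From A_Bᵀ y = c: 6·y_land + 6·y_seed budget = 36; 5·y_land + 4·y_seed budget = 25.
This yields shadow prices y_land = 1, y_seed budget = 5.
soybeans enters the basis when its profit ≥ yᵀa₃ = 1·4 + 5·1 = 9.

9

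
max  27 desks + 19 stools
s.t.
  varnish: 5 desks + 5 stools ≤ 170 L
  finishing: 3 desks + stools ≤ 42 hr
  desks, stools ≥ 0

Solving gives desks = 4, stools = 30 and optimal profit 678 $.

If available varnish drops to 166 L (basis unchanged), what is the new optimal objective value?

Check each constraint at x*: varnish 170/170 (tight); finishing 42/42 (tight).
The binding rows give the dual system: 5·y_varnish + 3·y_finishing = 27 and 5·y_varnish + 1·y_finishing = 19.
→ y_varnish = 3 and y_finishing = 4.
Δz = y_varnish·Δb = 3 × (-4) = -12, so new z* = 678 − 12 = 666.

666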